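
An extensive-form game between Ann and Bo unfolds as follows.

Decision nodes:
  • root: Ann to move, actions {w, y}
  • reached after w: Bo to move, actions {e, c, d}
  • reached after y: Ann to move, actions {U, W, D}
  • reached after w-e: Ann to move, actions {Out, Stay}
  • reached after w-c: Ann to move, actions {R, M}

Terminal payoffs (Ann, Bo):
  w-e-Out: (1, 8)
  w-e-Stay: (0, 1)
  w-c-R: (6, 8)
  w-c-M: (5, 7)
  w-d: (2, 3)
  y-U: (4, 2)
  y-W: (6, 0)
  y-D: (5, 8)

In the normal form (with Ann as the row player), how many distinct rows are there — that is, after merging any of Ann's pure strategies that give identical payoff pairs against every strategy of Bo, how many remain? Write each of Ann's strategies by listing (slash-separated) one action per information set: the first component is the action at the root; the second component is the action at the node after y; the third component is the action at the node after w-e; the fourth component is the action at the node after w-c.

Ann has 24 pure strategies: w/U/Out/R, w/U/Out/M, w/U/Stay/R, w/U/Stay/M, w/W/Out/R, w/W/Out/M, w/W/Stay/R, w/W/Stay/M, w/D/Out/R, w/D/Out/M, w/D/Stay/R, w/D/Stay/M, y/U/Out/R, y/U/Out/M, y/U/Stay/R, y/U/Stay/M, y/W/Out/R, y/W/Out/M, y/W/Stay/R, y/W/Stay/M, y/D/Out/R, y/D/Out/M, y/D/Stay/R, y/D/Stay/M. Columns: e, c, d.
{w/U/Out/R, w/W/Out/R, w/D/Out/R} → row (1,8) (6,8) (2,3)
{w/U/Out/M, w/W/Out/M, w/D/Out/M} → row (1,8) (5,7) (2,3)
{w/U/Stay/R, w/W/Stay/R, w/D/Stay/R} → row (0,1) (6,8) (2,3)
{w/U/Stay/M, w/W/Stay/M, w/D/Stay/M} → row (0,1) (5,7) (2,3)
{y/U/Out/R, y/U/Out/M, y/U/Stay/R, y/U/Stay/M} → row (4,2) (4,2) (4,2)
{y/W/Out/R, y/W/Out/M, y/W/Stay/R, y/W/Stay/M} → row (6,0) (6,0) (6,0)
{y/D/Out/R, y/D/Out/M, y/D/Stay/R, y/D/Stay/M} → row (5,8) (5,8) (5,8)
That's 7 distinct rows out of 24 strategies.

7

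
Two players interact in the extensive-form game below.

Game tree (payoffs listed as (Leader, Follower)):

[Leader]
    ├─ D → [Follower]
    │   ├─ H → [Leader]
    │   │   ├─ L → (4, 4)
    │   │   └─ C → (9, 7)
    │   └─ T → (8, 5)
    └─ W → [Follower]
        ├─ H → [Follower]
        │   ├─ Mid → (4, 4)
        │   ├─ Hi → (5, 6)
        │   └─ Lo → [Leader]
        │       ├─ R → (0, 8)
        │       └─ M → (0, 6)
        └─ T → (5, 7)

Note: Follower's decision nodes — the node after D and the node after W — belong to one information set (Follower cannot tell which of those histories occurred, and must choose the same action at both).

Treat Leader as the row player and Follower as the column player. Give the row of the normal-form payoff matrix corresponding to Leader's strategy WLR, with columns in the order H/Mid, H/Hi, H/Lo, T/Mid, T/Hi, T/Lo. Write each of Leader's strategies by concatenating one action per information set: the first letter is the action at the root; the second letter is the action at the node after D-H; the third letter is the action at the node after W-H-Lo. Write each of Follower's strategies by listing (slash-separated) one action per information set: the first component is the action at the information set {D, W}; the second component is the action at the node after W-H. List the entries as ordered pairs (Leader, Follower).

vs H/Mid: Leader plays W → Follower plays H at [W] → Follower plays Mid at [W-H] → (4, 4)
vs H/Hi: Leader plays W → Follower plays H at [W] → Follower plays Hi at [W-H] → (5, 6)
vs H/Lo: Leader plays W → Follower plays H at [W] → Follower plays Lo at [W-H] → Leader plays R at [W-H-Lo] → (0, 8)
vs T/Mid: Leader plays W → Follower plays T at [W] → (5, 7)
vs T/Hi: Leader plays W → Follower plays T at [W] → (5, 7)
vs T/Lo: Leader plays W → Follower plays T at [W] → (5, 7)

(4,4) (5,6) (0,8) (5,7) (5,7) (5,7)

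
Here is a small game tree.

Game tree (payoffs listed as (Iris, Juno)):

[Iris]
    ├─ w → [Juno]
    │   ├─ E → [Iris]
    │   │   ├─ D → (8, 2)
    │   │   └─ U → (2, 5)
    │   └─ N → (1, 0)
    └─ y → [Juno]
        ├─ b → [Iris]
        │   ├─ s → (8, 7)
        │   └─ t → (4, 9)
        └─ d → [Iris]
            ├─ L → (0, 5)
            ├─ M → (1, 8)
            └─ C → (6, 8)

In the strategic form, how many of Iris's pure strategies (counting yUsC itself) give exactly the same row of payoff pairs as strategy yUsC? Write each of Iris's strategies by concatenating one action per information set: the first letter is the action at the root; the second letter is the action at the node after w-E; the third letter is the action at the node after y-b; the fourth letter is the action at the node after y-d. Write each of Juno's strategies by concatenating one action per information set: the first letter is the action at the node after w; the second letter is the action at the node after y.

Row for yUsC (columns Eb, Ed, Nb, Nd): (8,7) (6,8) (8,7) (6,8).
Under yUsC, Iris's choice at the node after w-E can never be reached regardless of what Juno does, so varying those choices leaves every outcome unchanged.
Holding the reachable choices fixed and varying the unreachable one freely already gives 2 equivalent strategies.
No other strategy reproduces this row, so those 2 are the full class: yDsC, yUsC.

2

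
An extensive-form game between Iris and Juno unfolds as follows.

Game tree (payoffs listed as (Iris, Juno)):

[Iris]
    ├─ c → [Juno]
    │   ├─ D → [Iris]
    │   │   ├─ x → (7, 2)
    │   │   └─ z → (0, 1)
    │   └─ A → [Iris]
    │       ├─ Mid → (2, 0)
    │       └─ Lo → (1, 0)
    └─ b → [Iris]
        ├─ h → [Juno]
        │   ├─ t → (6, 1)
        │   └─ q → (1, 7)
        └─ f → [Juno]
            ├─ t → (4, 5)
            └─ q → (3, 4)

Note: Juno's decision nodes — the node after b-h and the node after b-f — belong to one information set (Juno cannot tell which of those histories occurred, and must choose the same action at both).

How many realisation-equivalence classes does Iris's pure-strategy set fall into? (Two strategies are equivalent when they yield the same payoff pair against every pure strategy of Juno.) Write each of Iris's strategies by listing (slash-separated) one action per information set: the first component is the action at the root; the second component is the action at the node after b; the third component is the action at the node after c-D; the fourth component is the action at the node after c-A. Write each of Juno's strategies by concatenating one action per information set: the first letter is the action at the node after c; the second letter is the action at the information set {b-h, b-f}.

Iris has 16 pure strategies: c/h/x/Mid, c/h/x/Lo, c/h/z/Mid, c/h/z/Lo, c/f/x/Mid, c/f/x/Lo, c/f/z/Mid, c/f/z/Lo, b/h/x/Mid, b/h/x/Lo, b/h/z/Mid, b/h/z/Lo, b/f/x/Mid, b/f/x/Lo, b/f/z/Mid, b/f/z/Lo. Columns: Dt, Dq, At, Aq.
{c/h/x/Mid, c/f/x/Mid} → row (7,2) (7,2) (2,0) (2,0)
{c/h/x/Lo, c/f/x/Lo} → row (7,2) (7,2) (1,0) (1,0)
{c/h/z/Mid, c/f/z/Mid} → row (0,1) (0,1) (2,0) (2,0)
{c/h/z/Lo, c/f/z/Lo} → row (0,1) (0,1) (1,0) (1,0)
{b/h/x/Mid, b/h/x/Lo, b/h/z/Mid, b/h/z/Lo} → row (6,1) (1,7) (6,1) (1,7)
{b/f/x/Mid, b/f/x/Lo, b/f/z/Mid, b/f/z/Lo} → row (4,5) (3,4) (4,5) (3,4)
That's 6 distinct rows out of 16 strategies.

6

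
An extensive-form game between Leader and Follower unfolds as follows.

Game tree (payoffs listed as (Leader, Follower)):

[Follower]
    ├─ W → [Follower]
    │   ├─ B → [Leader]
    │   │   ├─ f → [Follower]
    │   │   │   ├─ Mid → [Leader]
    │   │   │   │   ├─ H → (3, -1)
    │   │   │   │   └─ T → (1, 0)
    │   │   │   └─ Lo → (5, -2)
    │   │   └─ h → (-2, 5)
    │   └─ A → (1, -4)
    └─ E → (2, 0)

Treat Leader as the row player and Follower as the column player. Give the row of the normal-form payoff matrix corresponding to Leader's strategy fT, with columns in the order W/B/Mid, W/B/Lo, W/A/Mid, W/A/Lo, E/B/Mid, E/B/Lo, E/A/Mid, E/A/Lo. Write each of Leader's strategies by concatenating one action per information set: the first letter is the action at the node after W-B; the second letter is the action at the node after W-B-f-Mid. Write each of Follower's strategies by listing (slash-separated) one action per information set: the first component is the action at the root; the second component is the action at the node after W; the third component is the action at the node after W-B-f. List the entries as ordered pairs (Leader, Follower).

vs W/B/Mid: Follower plays W → Follower plays B at [W] → Leader plays f at [W-B] → Follower plays Mid at [W-B-f] → Leader plays T at [W-B-f-Mid] → (1, 0)
vs W/B/Lo: Follower plays W → Follower plays B at [W] → Leader plays f at [W-B] → Follower plays Lo at [W-B-f] → (5, -2)
vs W/A/Mid: Follower plays W → Follower plays A at [W] → (1, -4)
vs W/A/Lo: Follower plays W → Follower plays A at [W] → (1, -4)
vs E/B/Mid: Follower plays E → (2, 0)
vs E/B/Lo: Follower plays E → (2, 0)
vs E/A/Mid: Follower plays E → (2, 0)
vs E/A/Lo: Follower plays E → (2, 0)

(1,0) (5,-2) (1,-4) (1,-4) (2,0) (2,0) (2,0) (2,0)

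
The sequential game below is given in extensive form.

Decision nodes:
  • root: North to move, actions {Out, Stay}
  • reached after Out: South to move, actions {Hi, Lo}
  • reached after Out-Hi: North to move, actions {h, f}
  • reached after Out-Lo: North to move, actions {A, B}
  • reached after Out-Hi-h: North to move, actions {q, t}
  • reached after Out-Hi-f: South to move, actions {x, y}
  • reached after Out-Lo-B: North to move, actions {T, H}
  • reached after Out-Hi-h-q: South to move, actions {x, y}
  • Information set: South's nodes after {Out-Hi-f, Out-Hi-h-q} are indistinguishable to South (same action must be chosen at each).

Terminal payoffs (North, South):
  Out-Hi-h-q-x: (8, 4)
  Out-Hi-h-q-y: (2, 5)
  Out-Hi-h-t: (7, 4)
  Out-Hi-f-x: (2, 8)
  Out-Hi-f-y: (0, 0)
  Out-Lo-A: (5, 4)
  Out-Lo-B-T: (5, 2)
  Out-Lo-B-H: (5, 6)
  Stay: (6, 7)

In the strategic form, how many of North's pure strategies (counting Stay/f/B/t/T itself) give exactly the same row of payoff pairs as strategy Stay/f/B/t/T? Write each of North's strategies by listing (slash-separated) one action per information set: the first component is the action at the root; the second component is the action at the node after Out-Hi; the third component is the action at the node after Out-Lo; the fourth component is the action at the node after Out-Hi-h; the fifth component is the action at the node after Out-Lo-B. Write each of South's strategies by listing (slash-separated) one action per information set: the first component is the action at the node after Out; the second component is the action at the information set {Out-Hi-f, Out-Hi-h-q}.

16

Row for Stay/f/B/t/T (columns Hi/x, Hi/y, Lo/x, Lo/y): (6,7) (6,7) (6,7) (6,7).
Under Stay/f/B/t/T, North's choice at the node after Out-Hi and at the node after Out-Lo and at the node after Out-Hi-h and at the node after Out-Lo-B can never be reached regardless of what South does, so varying those choices leaves every outcome unchanged.
Holding the reachable choices fixed and varying the unreachable ones freely already gives 2 × 2 × 2 × 2 = 16 equivalent strategies.
No other strategy reproduces this row, so those 16 are the full class: Stay/h/A/q/T, Stay/h/A/q/H, Stay/h/A/t/T, Stay/h/A/t/H, Stay/h/B/q/T, Stay/h/B/q/H, Stay/h/B/t/T, Stay/h/B/t/H, Stay/f/A/q/T, Stay/f/A/q/H, Stay/f/A/t/T, Stay/f/A/t/H, Stay/f/B/q/T, Stay/f/B/q/H, Stay/f/B/t/T, Stay/f/B/t/H.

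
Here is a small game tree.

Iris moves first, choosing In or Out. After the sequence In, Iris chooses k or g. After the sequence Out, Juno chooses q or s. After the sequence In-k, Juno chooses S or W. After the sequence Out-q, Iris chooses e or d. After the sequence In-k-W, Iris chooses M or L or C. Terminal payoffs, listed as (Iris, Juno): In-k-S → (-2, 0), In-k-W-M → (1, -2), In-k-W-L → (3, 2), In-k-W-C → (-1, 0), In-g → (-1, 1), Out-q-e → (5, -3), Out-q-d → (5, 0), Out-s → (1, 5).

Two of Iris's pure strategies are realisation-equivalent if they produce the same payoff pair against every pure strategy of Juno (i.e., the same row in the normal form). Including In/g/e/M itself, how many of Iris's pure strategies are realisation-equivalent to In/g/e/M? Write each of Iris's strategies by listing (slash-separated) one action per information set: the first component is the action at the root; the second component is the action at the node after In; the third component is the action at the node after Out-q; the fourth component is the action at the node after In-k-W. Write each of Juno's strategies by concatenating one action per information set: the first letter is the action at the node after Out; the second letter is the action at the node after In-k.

6

Row for In/g/e/M (columns qS, qW, sS, sW): (-1,1) (-1,1) (-1,1) (-1,1).
Under In/g/e/M, Iris's choice at the node after Out-q and at the node after In-k-W can never be reached regardless of what Juno does, so varying those choices leaves every outcome unchanged.
Holding the reachable choices fixed and varying the unreachable ones freely already gives 2 × 3 = 6 equivalent strategies.
No other strategy reproduces this row, so those 6 are the full class: In/g/e/M, In/g/e/L, In/g/e/C, In/g/d/M, In/g/d/L, In/g/d/C.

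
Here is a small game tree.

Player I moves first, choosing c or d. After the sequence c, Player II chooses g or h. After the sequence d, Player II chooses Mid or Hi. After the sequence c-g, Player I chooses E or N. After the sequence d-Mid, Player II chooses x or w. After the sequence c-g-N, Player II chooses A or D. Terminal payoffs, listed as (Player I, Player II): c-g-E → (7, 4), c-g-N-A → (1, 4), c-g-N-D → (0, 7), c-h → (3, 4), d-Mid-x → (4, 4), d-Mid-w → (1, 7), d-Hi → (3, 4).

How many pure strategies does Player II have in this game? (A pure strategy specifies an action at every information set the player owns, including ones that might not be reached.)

16

Player II owns the node after c with actions {g, h} — two choices.
Player II owns the node after d with actions {Mid, Hi} — two choices.
Player II owns the node after d-Mid with actions {x, w} — two choices.
Player II owns the node after c-g-N with actions {A, D} — two choices.
A pure strategy fixes one action at each information set independently, so the count is the product 2 × 2 × 2 × 2 = 16.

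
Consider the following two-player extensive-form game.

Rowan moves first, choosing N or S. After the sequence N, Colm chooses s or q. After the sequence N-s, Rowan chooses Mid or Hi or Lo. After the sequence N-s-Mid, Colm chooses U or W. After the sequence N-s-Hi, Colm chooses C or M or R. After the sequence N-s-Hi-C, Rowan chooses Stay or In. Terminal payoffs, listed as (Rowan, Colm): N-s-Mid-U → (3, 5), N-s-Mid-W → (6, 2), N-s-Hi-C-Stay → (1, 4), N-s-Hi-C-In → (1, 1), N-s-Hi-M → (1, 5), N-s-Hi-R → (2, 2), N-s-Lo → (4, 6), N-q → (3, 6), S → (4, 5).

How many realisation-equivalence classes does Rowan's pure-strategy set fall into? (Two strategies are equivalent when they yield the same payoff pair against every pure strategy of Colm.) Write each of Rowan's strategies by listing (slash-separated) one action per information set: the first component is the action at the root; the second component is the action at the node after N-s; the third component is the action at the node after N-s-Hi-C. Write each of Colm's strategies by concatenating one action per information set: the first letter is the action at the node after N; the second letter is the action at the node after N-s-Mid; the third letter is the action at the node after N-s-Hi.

5

Rowan has 12 pure strategies: N/Mid/Stay, N/Mid/In, N/Hi/Stay, N/Hi/In, N/Lo/Stay, N/Lo/In, S/Mid/Stay, S/Mid/In, S/Hi/Stay, S/Hi/In, S/Lo/Stay, S/Lo/In. Columns: sUC, sUM, sUR, sWC, sWM, sWR, qUC, qUM, qUR, qWC, qWM, qWR.
{N/Mid/Stay, N/Mid/In} → row (3,5) (3,5) (3,5) (6,2) (6,2) (6,2) (3,6) (3,6) (3,6) (3,6) (3,6) (3,6)
{N/Hi/Stay} → row (1,4) (1,5) (2,2) (1,4) (1,5) (2,2) (3,6) (3,6) (3,6) (3,6) (3,6) (3,6)
{N/Hi/In} → row (1,1) (1,5) (2,2) (1,1) (1,5) (2,2) (3,6) (3,6) (3,6) (3,6) (3,6) (3,6)
{N/Lo/Stay, N/Lo/In} → row (4,6) (4,6) (4,6) (4,6) (4,6) (4,6) (3,6) (3,6) (3,6) (3,6) (3,6) (3,6)
{S/Mid/Stay, S/Mid/In, S/Hi/Stay, S/Hi/In, S/Lo/Stay, S/Lo/In} → row (4,5) (4,5) (4,5) (4,5) (4,5) (4,5) (4,5) (4,5) (4,5) (4,5) (4,5) (4,5)
That's 5 distinct rows out of 12 strategies.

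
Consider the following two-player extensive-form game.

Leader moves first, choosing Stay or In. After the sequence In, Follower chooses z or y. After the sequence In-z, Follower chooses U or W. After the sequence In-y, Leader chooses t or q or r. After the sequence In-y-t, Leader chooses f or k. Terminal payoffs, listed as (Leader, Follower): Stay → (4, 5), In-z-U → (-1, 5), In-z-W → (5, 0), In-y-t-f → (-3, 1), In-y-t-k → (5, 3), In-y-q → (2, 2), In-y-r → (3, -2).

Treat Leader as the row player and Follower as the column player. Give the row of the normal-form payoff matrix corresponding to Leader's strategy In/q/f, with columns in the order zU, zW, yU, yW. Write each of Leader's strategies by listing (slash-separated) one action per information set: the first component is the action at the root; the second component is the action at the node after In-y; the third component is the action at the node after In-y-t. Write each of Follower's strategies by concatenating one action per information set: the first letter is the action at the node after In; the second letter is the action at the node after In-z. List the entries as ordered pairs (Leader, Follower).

(-1,5) (5,0) (2,2) (2,2)

vs zU: Leader plays In → Follower plays z at [In] → Follower plays U at [In-z] → (-1, 5)
vs zW: Leader plays In → Follower plays z at [In] → Follower plays W at [In-z] → (5, 0)
vs yU: Leader plays In → Follower plays y at [In] → Leader plays q at [In-y] → (2, 2)
vs yW: Leader plays In → Follower plays y at [In] → Leader plays q at [In-y] → (2, 2)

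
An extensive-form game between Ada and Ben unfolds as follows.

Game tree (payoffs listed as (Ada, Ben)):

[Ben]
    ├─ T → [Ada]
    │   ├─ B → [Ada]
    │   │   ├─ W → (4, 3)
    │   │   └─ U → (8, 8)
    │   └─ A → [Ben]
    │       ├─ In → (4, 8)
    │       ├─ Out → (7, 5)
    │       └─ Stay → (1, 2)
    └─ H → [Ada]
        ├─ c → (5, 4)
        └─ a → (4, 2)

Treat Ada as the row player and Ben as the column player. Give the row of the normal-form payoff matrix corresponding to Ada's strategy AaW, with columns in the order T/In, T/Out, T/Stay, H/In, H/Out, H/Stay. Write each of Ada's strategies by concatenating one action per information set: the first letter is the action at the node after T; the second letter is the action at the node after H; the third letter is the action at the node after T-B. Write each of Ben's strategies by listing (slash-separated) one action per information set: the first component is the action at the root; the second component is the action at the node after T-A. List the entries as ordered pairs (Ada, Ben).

vs T/In: Ben plays T → Ada plays A at [T] → Ben plays In at [T-A] → (4, 8)
vs T/Out: Ben plays T → Ada plays A at [T] → Ben plays Out at [T-A] → (7, 5)
vs T/Stay: Ben plays T → Ada plays A at [T] → Ben plays Stay at [T-A] → (1, 2)
vs H/In: Ben plays H → Ada plays a at [H] → (4, 2)
vs H/Out: Ben plays H → Ada plays a at [H] → (4, 2)
vs H/Stay: Ben plays H → Ada plays a at [H] → (4, 2)

(4,8) (7,5) (1,2) (4,2) (4,2) (4,2)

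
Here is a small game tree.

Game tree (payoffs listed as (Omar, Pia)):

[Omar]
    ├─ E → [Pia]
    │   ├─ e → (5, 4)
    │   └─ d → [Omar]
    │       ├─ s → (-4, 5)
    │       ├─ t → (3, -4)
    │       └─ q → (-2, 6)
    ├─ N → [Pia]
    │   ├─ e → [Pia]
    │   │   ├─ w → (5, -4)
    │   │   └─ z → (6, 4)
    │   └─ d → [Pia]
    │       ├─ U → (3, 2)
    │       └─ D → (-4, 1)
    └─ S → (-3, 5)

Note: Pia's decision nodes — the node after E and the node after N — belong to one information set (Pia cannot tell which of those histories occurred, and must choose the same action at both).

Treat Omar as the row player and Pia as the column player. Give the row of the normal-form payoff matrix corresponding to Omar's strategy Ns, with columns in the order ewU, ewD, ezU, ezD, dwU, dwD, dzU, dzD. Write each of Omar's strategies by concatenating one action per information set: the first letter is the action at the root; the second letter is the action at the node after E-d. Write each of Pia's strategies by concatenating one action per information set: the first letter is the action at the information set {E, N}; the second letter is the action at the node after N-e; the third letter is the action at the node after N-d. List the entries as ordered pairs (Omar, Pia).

(5,-4) (5,-4) (6,4) (6,4) (3,2) (-4,1) (3,2) (-4,1)

vs ewU: Omar plays N → Pia plays e at [N] → Pia plays w at [N-e] → (5, -4)
vs ewD: Omar plays N → Pia plays e at [N] → Pia plays w at [N-e] → (5, -4)
vs ezU: Omar plays N → Pia plays e at [N] → Pia plays z at [N-e] → (6, 4)
vs ezD: Omar plays N → Pia plays e at [N] → Pia plays z at [N-e] → (6, 4)
vs dwU: Omar plays N → Pia plays d at [N] → Pia plays U at [N-d] → (3, 2)
vs dwD: Omar plays N → Pia plays d at [N] → Pia plays D at [N-d] → (-4, 1)
vs dzU: Omar plays N → Pia plays d at [N] → Pia plays U at [N-d] → (3, 2)
vs dzD: Omar plays N → Pia plays d at [N] → Pia plays D at [N-d] → (-4, 1)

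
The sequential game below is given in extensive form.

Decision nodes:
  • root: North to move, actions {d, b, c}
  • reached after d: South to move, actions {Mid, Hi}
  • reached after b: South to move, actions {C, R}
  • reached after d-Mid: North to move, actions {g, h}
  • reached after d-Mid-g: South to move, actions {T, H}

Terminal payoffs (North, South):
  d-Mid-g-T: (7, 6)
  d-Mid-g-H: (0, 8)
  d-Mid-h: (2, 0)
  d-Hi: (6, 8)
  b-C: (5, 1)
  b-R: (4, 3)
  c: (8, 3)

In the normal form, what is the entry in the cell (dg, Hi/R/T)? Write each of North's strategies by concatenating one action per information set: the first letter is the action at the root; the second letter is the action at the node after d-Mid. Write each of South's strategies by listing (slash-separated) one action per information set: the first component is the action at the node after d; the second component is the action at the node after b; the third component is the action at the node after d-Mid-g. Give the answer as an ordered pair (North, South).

Trace the play path from the root:
  North plays d
  South plays Hi at [d]
→ terminal payoff (6, 8).
(North's choice at the node after d-Mid is never reached on this path, so it doesn't affect the outcome.)

(6, 8)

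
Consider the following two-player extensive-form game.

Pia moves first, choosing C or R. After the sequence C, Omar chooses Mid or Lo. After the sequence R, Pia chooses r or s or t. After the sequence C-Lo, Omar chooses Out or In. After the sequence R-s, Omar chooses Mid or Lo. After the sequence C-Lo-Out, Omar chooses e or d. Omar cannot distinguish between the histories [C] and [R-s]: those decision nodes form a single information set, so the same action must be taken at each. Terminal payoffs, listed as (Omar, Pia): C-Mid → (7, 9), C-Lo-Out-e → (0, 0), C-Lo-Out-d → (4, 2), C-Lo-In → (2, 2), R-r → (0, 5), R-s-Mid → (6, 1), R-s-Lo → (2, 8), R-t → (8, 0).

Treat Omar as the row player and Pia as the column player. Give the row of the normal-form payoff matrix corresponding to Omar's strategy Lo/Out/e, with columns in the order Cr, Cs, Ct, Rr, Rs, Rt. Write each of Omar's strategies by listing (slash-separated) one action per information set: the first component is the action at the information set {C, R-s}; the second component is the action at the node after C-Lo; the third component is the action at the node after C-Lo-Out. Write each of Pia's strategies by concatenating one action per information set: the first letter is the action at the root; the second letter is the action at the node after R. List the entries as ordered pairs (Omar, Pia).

(0,0) (0,0) (0,0) (0,5) (2,8) (8,0)

vs Cr: Pia plays C → Omar plays Lo at [C] → Omar plays Out at [C-Lo] → Omar plays e at [C-Lo-Out] → (0, 0)
vs Cs: Pia plays C → Omar plays Lo at [C] → Omar plays Out at [C-Lo] → Omar plays e at [C-Lo-Out] → (0, 0)
vs Ct: Pia plays C → Omar plays Lo at [C] → Omar plays Out at [C-Lo] → Omar plays e at [C-Lo-Out] → (0, 0)
vs Rr: Pia plays R → Pia plays r at [R] → (0, 5)
vs Rs: Pia plays R → Pia plays s at [R] → Omar plays Lo at [R-s] → (2, 8)
vs Rt: Pia plays R → Pia plays t at [R] → (8, 0)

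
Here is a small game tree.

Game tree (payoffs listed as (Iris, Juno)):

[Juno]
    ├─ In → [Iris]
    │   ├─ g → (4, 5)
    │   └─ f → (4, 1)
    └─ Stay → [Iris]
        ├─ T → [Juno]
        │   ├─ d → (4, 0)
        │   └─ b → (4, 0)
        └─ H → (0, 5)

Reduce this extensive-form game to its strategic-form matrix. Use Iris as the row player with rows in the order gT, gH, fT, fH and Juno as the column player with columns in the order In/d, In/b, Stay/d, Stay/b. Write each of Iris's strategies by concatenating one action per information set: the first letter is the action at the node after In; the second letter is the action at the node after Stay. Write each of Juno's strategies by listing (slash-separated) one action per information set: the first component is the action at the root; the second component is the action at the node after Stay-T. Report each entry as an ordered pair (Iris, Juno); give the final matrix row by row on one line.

gT: (4,5) (4,5) (4,0) (4,0) | gH: (4,5) (4,5) (0,5) (0,5) | fT: (4,1) (4,1) (4,0) (4,0) | fH: (4,1) (4,1) (0,5) (0,5)

         In/d     In/b   Stay/d   Stay/b
  gT    (4,5)    (4,5)    (4,0)    (4,0)
  gH    (4,5)    (4,5)    (0,5)    (0,5)
  fT    (4,1)    (4,1)    (4,0)    (4,0)
  fH    (4,1)    (4,1)    (0,5)    (0,5)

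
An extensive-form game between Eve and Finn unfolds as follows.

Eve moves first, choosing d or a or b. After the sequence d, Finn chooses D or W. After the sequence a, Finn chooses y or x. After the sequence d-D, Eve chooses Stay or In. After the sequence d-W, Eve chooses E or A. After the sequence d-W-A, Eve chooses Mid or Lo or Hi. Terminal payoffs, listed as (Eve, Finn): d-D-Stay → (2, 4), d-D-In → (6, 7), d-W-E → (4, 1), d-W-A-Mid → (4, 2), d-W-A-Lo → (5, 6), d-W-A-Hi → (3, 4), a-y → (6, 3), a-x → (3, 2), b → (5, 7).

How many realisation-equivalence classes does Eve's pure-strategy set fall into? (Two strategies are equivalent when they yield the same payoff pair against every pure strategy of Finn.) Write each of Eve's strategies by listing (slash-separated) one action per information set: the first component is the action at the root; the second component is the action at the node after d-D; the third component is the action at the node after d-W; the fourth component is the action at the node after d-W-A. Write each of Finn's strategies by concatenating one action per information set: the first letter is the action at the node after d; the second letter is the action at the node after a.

10

Eve has 36 pure strategies: d/Stay/E/Mid, d/Stay/E/Lo, d/Stay/E/Hi, d/Stay/A/Mid, d/Stay/A/Lo, d/Stay/A/Hi, d/In/E/Mid, d/In/E/Lo, d/In/E/Hi, d/In/A/Mid, d/In/A/Lo, d/In/A/Hi, a/Stay/E/Mid, a/Stay/E/Lo, a/Stay/E/Hi, a/Stay/A/Mid, a/Stay/A/Lo, a/Stay/A/Hi, a/In/E/Mid, a/In/E/Lo, a/In/E/Hi, a/In/A/Mid, a/In/A/Lo, a/In/A/Hi, b/Stay/E/Mid, b/Stay/E/Lo, b/Stay/E/Hi, b/Stay/A/Mid, b/Stay/A/Lo, b/Stay/A/Hi, b/In/E/Mid, b/In/E/Lo, b/In/E/Hi, b/In/A/Mid, b/In/A/Lo, b/In/A/Hi. Columns: Dy, Dx, Wy, Wx.
{d/Stay/E/Mid, d/Stay/E/Lo, d/Stay/E/Hi} → row (2,4) (2,4) (4,1) (4,1)
{d/Stay/A/Mid} → row (2,4) (2,4) (4,2) (4,2)
{d/Stay/A/Lo} → row (2,4) (2,4) (5,6) (5,6)
{d/Stay/A/Hi} → row (2,4) (2,4) (3,4) (3,4)
{d/In/E/Mid, d/In/E/Lo, d/In/E/Hi} → row (6,7) (6,7) (4,1) (4,1)
{d/In/A/Mid} → row (6,7) (6,7) (4,2) (4,2)
{d/In/A/Lo} → row (6,7) (6,7) (5,6) (5,6)
{d/In/A/Hi} → row (6,7) (6,7) (3,4) (3,4)
{a/Stay/E/Mid, a/Stay/E/Lo, a/Stay/E/Hi, a/Stay/A/Mid, a/Stay/A/Lo, a/Stay/A/Hi, a/In/E/Mid, a/In/E/Lo, a/In/E/Hi, a/In/A/Mid, a/In/A/Lo, a/In/A/Hi} → row (6,3) (3,2) (6,3) (3,2)
{b/Stay/E/Mid, b/Stay/E/Lo, b/Stay/E/Hi, b/Stay/A/Mid, b/Stay/A/Lo, b/Stay/A/Hi, b/In/E/Mid, b/In/E/Lo, b/In/E/Hi, b/In/A/Mid, b/In/A/Lo, b/In/A/Hi} → row (5,7) (5,7) (5,7) (5,7)
That's 10 distinct rows out of 36 strategies.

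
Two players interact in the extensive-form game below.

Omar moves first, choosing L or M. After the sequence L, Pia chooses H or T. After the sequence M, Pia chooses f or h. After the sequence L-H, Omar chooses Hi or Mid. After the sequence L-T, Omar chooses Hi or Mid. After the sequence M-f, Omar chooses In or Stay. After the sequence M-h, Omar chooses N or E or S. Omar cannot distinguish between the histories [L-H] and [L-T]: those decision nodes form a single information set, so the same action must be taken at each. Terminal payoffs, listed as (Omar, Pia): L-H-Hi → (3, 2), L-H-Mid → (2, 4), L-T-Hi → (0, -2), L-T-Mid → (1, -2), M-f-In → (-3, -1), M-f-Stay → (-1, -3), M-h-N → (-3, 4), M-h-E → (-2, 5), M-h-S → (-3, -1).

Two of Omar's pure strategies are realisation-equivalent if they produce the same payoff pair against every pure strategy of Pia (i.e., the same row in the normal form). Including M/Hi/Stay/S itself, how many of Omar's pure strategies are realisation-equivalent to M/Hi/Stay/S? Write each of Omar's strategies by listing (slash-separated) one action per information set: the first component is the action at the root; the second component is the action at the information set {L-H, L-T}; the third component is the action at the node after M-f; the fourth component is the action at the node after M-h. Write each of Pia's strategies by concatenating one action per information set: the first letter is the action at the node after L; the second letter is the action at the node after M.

2

Row for M/Hi/Stay/S (columns Hf, Hh, Tf, Th): (-1,-3) (-3,-1) (-1,-3) (-3,-1).
Under M/Hi/Stay/S, Omar's choice at the information set {L-H, L-T} can never be reached regardless of what Pia does, so varying those choices leaves every outcome unchanged.
Holding the reachable choices fixed and varying the unreachable one freely already gives 2 equivalent strategies.
No other strategy reproduces this row, so those 2 are the full class: M/Hi/Stay/S, M/Mid/Stay/S.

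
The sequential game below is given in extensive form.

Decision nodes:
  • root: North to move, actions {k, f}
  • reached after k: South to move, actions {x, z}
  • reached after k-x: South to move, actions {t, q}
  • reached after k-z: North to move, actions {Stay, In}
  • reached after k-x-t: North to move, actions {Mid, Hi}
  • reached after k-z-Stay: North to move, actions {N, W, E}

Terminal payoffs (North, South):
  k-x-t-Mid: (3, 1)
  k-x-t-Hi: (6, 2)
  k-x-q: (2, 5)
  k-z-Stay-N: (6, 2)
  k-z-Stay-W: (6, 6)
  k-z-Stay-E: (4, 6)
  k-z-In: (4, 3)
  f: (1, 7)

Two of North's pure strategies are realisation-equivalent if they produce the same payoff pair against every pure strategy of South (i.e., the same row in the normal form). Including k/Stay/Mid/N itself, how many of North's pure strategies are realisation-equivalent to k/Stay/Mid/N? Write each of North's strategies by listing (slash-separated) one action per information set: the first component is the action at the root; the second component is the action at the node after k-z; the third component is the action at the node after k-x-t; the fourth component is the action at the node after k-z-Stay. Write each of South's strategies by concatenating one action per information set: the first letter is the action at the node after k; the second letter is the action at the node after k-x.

1

Row for k/Stay/Mid/N (columns xt, xq, zt, zq): (3,1) (2,5) (6,2) (6,2).
Every one of North's information sets is on the play path for some reply by South when North follows k/Stay/Mid/N.
Changing the action at any of them therefore changes at least one column, so only k/Stay/Mid/N itself gives this row.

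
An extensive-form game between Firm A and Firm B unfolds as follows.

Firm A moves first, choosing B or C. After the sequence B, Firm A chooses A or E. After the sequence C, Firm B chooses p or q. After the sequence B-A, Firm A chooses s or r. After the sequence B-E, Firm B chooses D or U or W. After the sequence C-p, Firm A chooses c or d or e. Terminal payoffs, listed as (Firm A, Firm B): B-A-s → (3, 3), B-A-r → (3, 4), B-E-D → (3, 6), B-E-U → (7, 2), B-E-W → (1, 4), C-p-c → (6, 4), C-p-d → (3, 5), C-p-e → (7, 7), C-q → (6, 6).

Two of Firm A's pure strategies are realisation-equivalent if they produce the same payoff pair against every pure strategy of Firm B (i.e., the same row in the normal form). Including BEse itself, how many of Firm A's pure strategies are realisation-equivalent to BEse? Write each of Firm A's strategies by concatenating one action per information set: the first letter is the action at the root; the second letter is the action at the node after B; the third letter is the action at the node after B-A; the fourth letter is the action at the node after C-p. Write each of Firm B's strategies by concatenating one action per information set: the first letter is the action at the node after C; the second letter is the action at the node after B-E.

Row for BEse (columns pD, pU, pW, qD, qU, qW): (3,6) (7,2) (1,4) (3,6) (7,2) (1,4).
Under BEse, Firm A's choice at the node after B-A and at the node after C-p can never be reached regardless of what Firm B does, so varying those choices leaves every outcome unchanged.
Holding the reachable choices fixed and varying the unreachable ones freely already gives 2 × 3 = 6 equivalent strategies.
No other strategy reproduces this row, so those 6 are the full class: BEsc, BEsd, BEse, BErc, BErd, BEre.

6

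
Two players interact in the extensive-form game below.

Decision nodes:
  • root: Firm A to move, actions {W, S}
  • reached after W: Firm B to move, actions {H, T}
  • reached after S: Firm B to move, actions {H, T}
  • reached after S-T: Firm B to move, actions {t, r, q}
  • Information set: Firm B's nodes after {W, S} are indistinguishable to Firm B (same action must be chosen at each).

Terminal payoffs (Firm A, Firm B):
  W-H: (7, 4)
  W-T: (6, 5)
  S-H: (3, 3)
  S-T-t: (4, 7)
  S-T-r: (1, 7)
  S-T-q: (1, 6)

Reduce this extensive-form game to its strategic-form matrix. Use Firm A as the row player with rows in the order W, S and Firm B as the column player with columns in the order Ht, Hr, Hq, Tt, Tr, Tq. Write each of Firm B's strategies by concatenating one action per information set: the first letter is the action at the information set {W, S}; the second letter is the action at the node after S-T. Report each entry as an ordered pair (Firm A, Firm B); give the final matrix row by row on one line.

W: (7,4) (7,4) (7,4) (6,5) (6,5) (6,5) | S: (3,3) (3,3) (3,3) (4,7) (1,7) (1,6)

           Ht       Hr       Hq       Tt       Tr       Tq
   W    (7,4)    (7,4)    (7,4)    (6,5)    (6,5)    (6,5)
   S    (3,3)    (3,3)    (3,3)    (4,7)    (1,7)    (1,6)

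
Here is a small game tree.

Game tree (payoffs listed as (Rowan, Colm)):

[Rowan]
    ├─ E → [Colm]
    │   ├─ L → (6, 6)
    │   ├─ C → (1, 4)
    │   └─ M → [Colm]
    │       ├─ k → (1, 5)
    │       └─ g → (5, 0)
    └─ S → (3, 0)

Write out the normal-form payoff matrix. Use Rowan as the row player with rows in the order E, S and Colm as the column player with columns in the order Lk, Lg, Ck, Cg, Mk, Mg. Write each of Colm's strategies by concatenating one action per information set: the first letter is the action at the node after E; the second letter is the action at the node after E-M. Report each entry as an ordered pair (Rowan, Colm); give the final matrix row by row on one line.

E: (6,6) (6,6) (1,4) (1,4) (1,5) (5,0) | S: (3,0) (3,0) (3,0) (3,0) (3,0) (3,0)

           Lk       Lg       Ck       Cg       Mk       Mg
   E    (6,6)    (6,6)    (1,4)    (1,4)    (1,5)    (5,0)
   S    (3,0)    (3,0)    (3,0)    (3,0)    (3,0)    (3,0)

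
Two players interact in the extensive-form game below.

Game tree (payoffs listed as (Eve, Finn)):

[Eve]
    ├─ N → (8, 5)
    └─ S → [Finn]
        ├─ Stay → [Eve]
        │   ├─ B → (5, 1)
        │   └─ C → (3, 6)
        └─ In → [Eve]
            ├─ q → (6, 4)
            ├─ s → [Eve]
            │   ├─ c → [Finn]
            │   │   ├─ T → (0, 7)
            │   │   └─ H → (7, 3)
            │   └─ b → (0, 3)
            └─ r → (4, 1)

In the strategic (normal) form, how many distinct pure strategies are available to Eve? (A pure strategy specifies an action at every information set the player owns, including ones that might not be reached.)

Eve owns the root with actions {N, S} — two choices.
Eve owns the node after S-Stay with actions {B, C} — two choices.
Eve owns the node after S-In with actions {q, s, r} — three choices.
Eve owns the node after S-In-s with actions {c, b} — two choices.
A pure strategy fixes one action at each information set independently, so the count is the product 2 × 2 × 3 × 2 = 24.

24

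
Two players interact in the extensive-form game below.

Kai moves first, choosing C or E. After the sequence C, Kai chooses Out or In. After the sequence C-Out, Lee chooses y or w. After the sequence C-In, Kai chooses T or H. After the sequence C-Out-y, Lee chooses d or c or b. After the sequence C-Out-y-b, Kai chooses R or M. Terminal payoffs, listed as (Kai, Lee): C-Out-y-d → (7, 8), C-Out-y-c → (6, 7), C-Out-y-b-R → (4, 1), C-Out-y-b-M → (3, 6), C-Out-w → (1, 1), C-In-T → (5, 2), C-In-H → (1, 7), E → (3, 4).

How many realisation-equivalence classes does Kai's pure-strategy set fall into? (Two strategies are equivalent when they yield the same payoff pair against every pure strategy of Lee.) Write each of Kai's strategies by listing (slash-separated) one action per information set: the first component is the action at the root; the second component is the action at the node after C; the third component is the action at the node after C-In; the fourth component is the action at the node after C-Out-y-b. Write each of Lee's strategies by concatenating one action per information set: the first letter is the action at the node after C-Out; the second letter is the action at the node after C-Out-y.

Kai has 16 pure strategies: C/Out/T/R, C/Out/T/M, C/Out/H/R, C/Out/H/M, C/In/T/R, C/In/T/M, C/In/H/R, C/In/H/M, E/Out/T/R, E/Out/T/M, E/Out/H/R, E/Out/H/M, E/In/T/R, E/In/T/M, E/In/H/R, E/In/H/M. Columns: yd, yc, yb, wd, wc, wb.
{C/Out/T/R, C/Out/H/R} → row (7,8) (6,7) (4,1) (1,1) (1,1) (1,1)
{C/Out/T/M, C/Out/H/M} → row (7,8) (6,7) (3,6) (1,1) (1,1) (1,1)
{C/In/T/R, C/In/T/M} → row (5,2) (5,2) (5,2) (5,2) (5,2) (5,2)
{C/In/H/R, C/In/H/M} → row (1,7) (1,7) (1,7) (1,7) (1,7) (1,7)
{E/Out/T/R, E/Out/T/M, E/Out/H/R, E/Out/H/M, E/In/T/R, E/In/T/M, E/In/H/R, E/In/H/M} → row (3,4) (3,4) (3,4) (3,4) (3,4) (3,4)
That's 5 distinct rows out of 16 strategies.

5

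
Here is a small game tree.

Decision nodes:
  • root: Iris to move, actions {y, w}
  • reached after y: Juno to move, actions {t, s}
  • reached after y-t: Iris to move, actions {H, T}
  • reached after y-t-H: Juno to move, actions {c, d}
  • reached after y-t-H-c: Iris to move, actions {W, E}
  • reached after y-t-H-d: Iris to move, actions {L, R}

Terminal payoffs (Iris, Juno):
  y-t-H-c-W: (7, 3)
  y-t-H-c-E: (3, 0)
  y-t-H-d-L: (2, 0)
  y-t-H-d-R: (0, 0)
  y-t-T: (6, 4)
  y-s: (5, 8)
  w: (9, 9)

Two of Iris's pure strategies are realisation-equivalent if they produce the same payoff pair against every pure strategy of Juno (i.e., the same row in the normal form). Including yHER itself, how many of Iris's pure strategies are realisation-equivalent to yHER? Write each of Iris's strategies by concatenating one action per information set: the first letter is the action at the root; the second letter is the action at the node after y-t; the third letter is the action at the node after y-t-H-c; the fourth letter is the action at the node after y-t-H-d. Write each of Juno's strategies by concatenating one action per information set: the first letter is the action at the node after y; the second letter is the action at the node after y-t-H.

Row for yHER (columns tc, td, sc, sd): (3,0) (0,0) (5,8) (5,8).
Every one of Iris's information sets is on the play path for some reply by Juno when Iris follows yHER.
Changing the action at any of them therefore changes at least one column, so only yHER itself gives this row.

1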